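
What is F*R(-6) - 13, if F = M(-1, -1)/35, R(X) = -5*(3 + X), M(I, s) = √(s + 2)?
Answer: -88/7 ≈ -12.571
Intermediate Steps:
M(I, s) = √(2 + s)
R(X) = -15 - 5*X
F = 1/35 (F = √(2 - 1)/35 = √1*(1/35) = 1*(1/35) = 1/35 ≈ 0.028571)
F*R(-6) - 13 = (-15 - 5*(-6))/35 - 13 = (-15 + 30)/35 - 13 = (1/35)*15 - 13 = 3/7 - 13 = -88/7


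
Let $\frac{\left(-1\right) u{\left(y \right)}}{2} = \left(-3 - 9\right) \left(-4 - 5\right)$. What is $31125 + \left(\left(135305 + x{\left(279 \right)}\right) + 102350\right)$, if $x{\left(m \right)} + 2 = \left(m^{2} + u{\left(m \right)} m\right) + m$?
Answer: $286634$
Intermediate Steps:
$u{\left(y \right)} = -216$ ($u{\left(y \right)} = - 2 \left(-3 - 9\right) \left(-4 - 5\right) = - 2 \left(\left(-12\right) \left(-9\right)\right) = \left(-2\right) 108 = -216$)
$x{\left(m \right)} = -2 + m^{2} - 215 m$ ($x{\left(m \right)} = -2 + \left(\left(m^{2} - 216 m\right) + m\right) = -2 + \left(m^{2} - 215 m\right) = -2 + m^{2} - 215 m$)
$31125 + \left(\left(135305 + x{\left(279 \right)}\right) + 102350\right) = 31125 + \left(\left(135305 - \left(59987 - 77841\right)\right) + 102350\right) = 31125 + \left(\left(135305 - -17854\right) + 102350\right) = 31125 + \left(\left(135305 + 17854\right) + 102350\right) = 31125 + \left(153159 + 102350\right) = 31125 + 255509 = 286634$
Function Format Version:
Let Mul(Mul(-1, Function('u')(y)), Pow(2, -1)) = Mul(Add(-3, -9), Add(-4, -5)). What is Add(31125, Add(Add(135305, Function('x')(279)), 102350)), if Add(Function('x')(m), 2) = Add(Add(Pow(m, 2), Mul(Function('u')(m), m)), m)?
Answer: 286634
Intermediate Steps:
Function('u')(y) = -216 (Function('u')(y) = Mul(-2, Mul(Add(-3, -9), Add(-4, -5))) = Mul(-2, Mul(-12, -9)) = Mul(-2, 108) = -216)
Function('x')(m) = Add(-2, Pow(m, 2), Mul(-215, m)) (Function('x')(m) = Add(-2, Add(Add(Pow(m, 2), Mul(-216, m)), m)) = Add(-2, Add(Pow(m, 2), Mul(-215, m))) = Add(-2, Pow(m, 2), Mul(-215, m)))
Add(31125, Add(Add(135305, Function('x')(279)), 102350)) = Add(31125, Add(Add(135305, Add(-2, Pow(279, 2), Mul(-215, 279))), 102350)) = Add(31125, Add(Add(135305, Add(-2, 77841, -59985)), 102350)) = Add(31125, Add(Add(135305, 17854), 102350)) = Add(31125, Add(153159, 102350)) = Add(31125, 255509) = 286634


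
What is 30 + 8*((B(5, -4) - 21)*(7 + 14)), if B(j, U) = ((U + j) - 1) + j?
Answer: -2658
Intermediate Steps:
B(j, U) = -1 + U + 2*j (B(j, U) = (-1 + U + j) + j = -1 + U + 2*j)
30 + 8*((B(5, -4) - 21)*(7 + 14)) = 30 + 8*(((-1 - 4 + 2*5) - 21)*(7 + 14)) = 30 + 8*(((-1 - 4 + 10) - 21)*21) = 30 + 8*((5 - 21)*21) = 30 + 8*(-16*21) = 30 + 8*(-336) = 30 - 2688 = -2658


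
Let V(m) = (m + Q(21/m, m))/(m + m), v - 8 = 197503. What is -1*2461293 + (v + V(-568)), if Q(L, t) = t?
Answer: -2263781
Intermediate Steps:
v = 197511 (v = 8 + 197503 = 197511)
V(m) = 1 (V(m) = (m + m)/(m + m) = (2*m)/((2*m)) = (2*m)*(1/(2*m)) = 1)
-1*2461293 + (v + V(-568)) = -1*2461293 + (197511 + 1) = -2461293 + 197512 = -2263781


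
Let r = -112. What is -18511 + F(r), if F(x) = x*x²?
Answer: -1423439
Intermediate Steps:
F(x) = x³
-18511 + F(r) = -18511 + (-112)³ = -18511 - 1404928 = -1423439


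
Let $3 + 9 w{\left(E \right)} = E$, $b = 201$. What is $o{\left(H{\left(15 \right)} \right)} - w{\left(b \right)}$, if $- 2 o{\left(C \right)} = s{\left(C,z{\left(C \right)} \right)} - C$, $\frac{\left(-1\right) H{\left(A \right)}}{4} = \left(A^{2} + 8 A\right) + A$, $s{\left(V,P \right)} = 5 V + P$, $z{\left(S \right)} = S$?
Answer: $3578$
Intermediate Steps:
$w{\left(E \right)} = - \frac{1}{3} + \frac{E}{9}$
$s{\left(V,P \right)} = P + 5 V$
$H{\left(A \right)} = - 36 A - 4 A^{2}$ ($H{\left(A \right)} = - 4 \left(\left(A^{2} + 8 A\right) + A\right) = - 4 \left(A^{2} + 9 A\right) = - 36 A - 4 A^{2}$)
$o{\left(C \right)} = - \frac{5 C}{2}$ ($o{\left(C \right)} = - \frac{\left(C + 5 C\right) - C}{2} = - \frac{6 C - C}{2} = - \frac{5 C}{2}$)
$o{\left(H{\left(15 \right)} \right)} - w{\left(b \right)} = - \frac{5 \left(\left(-4\right) 15 \left(9 + 15\right)\right)}{2} - \left(- \frac{1}{3} + \frac{1}{9} \cdot 201\right) = - \frac{5 \left(\left(-4\right) 15 \cdot 24\right)}{2} - \left(- \frac{1}{3} + \frac{67}{3}\right) = \left(- \frac{5}{2}\right) \left(-1440\right) - 22 = 3600 - 22 = 3578$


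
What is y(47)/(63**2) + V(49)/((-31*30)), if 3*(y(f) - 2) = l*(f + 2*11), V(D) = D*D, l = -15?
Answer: -66997/25110 ≈ -2.6681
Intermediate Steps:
V(D) = D**2
y(f) = -108 - 5*f (y(f) = 2 + (-15*(f + 2*11))/3 = 2 + (-15*(f + 22))/3 = 2 + (-15*(22 + f))/3 = 2 + (-330 - 15*f)/3 = 2 + (-110 - 5*f) = -108 - 5*f)
y(47)/(63**2) + V(49)/((-31*30)) = (-108 - 5*47)/(63**2) + 49**2/((-31*30)) = (-108 - 235)/3969 + 2401/(-930) = -343*1/3969 + 2401*(-1/930) = -7/81 - 2401/930 = -66997/25110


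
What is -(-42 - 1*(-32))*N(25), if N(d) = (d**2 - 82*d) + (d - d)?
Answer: -14250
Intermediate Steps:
N(d) = d**2 - 82*d (N(d) = (d**2 - 82*d) + 0 = d**2 - 82*d)
-(-42 - 1*(-32))*N(25) = -(-42 - 1*(-32))*25*(-82 + 25) = -(-42 + 32)*25*(-57) = -(-10)*(-1425) = -1*14250 = -14250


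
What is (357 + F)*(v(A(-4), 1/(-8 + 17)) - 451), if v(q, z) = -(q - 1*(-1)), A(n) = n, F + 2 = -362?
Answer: 3136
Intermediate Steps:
F = -364 (F = -2 - 362 = -364)
v(q, z) = -1 - q (v(q, z) = -(q + 1) = -(1 + q) = -1 - q)
(357 + F)*(v(A(-4), 1/(-8 + 17)) - 451) = (357 - 364)*((-1 - 1*(-4)) - 451) = -7*((-1 + 4) - 451) = -7*(3 - 451) = -7*(-448) = 3136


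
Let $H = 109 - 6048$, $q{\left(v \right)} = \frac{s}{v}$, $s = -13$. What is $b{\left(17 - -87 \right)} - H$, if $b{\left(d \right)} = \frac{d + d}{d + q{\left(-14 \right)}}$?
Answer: $\frac{671331}{113} \approx 5941.0$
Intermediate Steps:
$q{\left(v \right)} = - \frac{13}{v}$
$H = -5939$ ($H = 109 - 6048 = -5939$)
$b{\left(d \right)} = \frac{2 d}{\frac{13}{14} + d}$ ($b{\left(d \right)} = \frac{d + d}{d - \frac{13}{-14}} = \frac{2 d}{d - - \frac{13}{14}} = \frac{2 d}{d + \frac{13}{14}} = \frac{2 d}{\frac{13}{14} + d}$)
$b{\left(17 - -87 \right)} - H = \frac{28 \left(17 - -87\right)}{13 + 14 \left(17 - -87\right)} - -5939 = \frac{28 \left(17 + 87\right)}{13 + 14 \left(17 + 87\right)} + 5939 = 28 \cdot 104 \frac{1}{13 + 14 \cdot 104} + 5939 = 28 \cdot 104 \frac{1}{13 + 1456} + 5939 = 28 \cdot 104 \cdot \frac{1}{1469} + 5939 = \frac{224}{113} + 5939 = \frac{671331}{113}$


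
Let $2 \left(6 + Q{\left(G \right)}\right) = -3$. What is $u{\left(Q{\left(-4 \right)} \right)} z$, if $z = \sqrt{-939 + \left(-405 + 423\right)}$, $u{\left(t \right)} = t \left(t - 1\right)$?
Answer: $\frac{255 i \sqrt{921}}{4} \approx 1934.7 i$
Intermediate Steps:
$Q{\left(G \right)} = - \frac{15}{2}$ ($Q{\left(G \right)} = -6 + \frac{1}{2} \left(-3\right) = -6 - \frac{3}{2} = - \frac{15}{2}$)
$u{\left(t \right)} = t \left(-1 + t\right)$
$z = i \sqrt{921}$ ($z = \sqrt{-939 + 18} = \sqrt{-921} = i \sqrt{921} \approx 30.348 i$)
$u{\left(Q{\left(-4 \right)} \right)} z = - \frac{15 \left(-1 - \frac{15}{2}\right)}{2} i \sqrt{921} = \left(- \frac{15}{2}\right) \left(- \frac{17}{2}\right) i \sqrt{921} = \frac{255 i \sqrt{921}}{4}$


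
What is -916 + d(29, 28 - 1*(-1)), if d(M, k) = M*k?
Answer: -75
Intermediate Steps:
-916 + d(29, 28 - 1*(-1)) = -916 + 29*(28 - 1*(-1)) = -916 + 29*(28 + 1) = -916 + 29*29 = -916 + 841 = -75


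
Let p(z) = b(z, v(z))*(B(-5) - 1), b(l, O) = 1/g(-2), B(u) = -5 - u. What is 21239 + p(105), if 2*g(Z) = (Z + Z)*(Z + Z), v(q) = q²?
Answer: 169911/8 ≈ 21239.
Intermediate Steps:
g(Z) = 2*Z² (g(Z) = ((Z + Z)*(Z + Z))/2 = ((2*Z)*(2*Z))/2 = (4*Z²)/2 = 2*Z²)
b(l, O) = ⅛ (b(l, O) = 1/(2*(-2)²) = 1/(2*4) = 1/8 = ⅛)
p(z) = -⅛ (p(z) = ((-5 - 1*(-5)) - 1)/8 = ((-5 + 5) - 1)/8 = (0 - 1)/8 = (⅛)*(-1) = -⅛)
21239 + p(105) = 21239 - ⅛ = 169911/8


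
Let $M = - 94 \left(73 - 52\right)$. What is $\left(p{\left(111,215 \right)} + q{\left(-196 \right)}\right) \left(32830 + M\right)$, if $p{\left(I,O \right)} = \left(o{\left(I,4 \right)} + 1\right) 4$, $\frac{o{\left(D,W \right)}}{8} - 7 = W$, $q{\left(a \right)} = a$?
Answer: $4936960$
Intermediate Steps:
$o{\left(D,W \right)} = 56 + 8 W$
$M = -1974$ ($M = \left(-94\right) 21 = -1974$)
$p{\left(I,O \right)} = 356$ ($p{\left(I,O \right)} = \left(\left(56 + 8 \cdot 4\right) + 1\right) 4 = \left(\left(56 + 32\right) + 1\right) 4 = \left(88 + 1\right) 4 = 89 \cdot 4 = 356$)
$\left(p{\left(111,215 \right)} + q{\left(-196 \right)}\right) \left(32830 + M\right) = \left(356 - 196\right) \left(32830 - 1974\right) = 160 \cdot 30856 = 4936960$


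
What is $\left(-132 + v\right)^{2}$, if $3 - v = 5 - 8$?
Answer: $15876$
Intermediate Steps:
$v = 6$ ($v = 3 - \left(5 - 8\right) = 3 - -3 = 3 + 3 = 6$)
$\left(-132 + v\right)^{2} = \left(-132 + 6\right)^{2} = \left(-126\right)^{2} = 15876$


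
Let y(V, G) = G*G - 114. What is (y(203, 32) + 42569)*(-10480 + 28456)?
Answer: 781578504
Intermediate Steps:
y(V, G) = -114 + G² (y(V, G) = G² - 114 = -114 + G²)
(y(203, 32) + 42569)*(-10480 + 28456) = ((-114 + 32²) + 42569)*(-10480 + 28456) = ((-114 + 1024) + 42569)*17976 = (910 + 42569)*17976 = 43479*17976 = 781578504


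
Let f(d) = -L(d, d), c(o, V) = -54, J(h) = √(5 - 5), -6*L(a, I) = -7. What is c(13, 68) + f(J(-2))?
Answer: -331/6 ≈ -55.167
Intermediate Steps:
L(a, I) = 7/6 (L(a, I) = -⅙*(-7) = 7/6)
J(h) = 0 (J(h) = √0 = 0)
f(d) = -7/6 (f(d) = -1*7/6 = -7/6)
c(13, 68) + f(J(-2)) = -54 - 7/6 = -331/6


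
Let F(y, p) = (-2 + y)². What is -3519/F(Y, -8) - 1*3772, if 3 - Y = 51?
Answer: -9433519/2500 ≈ -3773.4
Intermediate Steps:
Y = -48 (Y = 3 - 1*51 = 3 - 51 = -48)
-3519/F(Y, -8) - 1*3772 = -3519/(-2 - 48)² - 1*3772 = -3519/((-50)²) - 3772 = -3519/2500 - 3772 = -9433519/2500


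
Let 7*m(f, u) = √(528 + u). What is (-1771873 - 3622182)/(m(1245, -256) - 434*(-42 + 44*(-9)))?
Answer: -12560742112485/442653363616 + 37758385*√17/442653363616 ≈ -28.376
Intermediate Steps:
m(f, u) = √(528 + u)/7
(-1771873 - 3622182)/(m(1245, -256) - 434*(-42 + 44*(-9))) = (-1771873 - 3622182)/(√(528 - 256)/7 - 434*(-42 + 44*(-9))) = -5394055/(√272/7 - 434*(-42 - 396)) = -5394055/((4*√17)/7 - 434*(-438)) = -5394055/(4*√17/7 + 190092) = -5394055/(190092 + 4*√17/7)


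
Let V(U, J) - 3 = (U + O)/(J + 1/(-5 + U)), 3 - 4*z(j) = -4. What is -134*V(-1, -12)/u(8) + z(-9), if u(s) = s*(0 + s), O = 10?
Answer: -6967/2336 ≈ -2.9824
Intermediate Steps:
z(j) = 7/4 (z(j) = ¾ - ¼*(-4) = ¾ + 1 = 7/4)
u(s) = s² (u(s) = s*s = s²)
V(U, J) = 3 + (10 + U)/(J + 1/(-5 + U)) (V(U, J) = 3 + (U + 10)/(J + 1/(-5 + U)) = 3 + (10 + U)/(J + 1/(-5 + U)))
-134*V(-1, -12)/u(8) + z(-9) = -134*(-47 + (-1)² - 15*(-12) + 5*(-1) + 3*(-12)*(-1))/(1 - 5*(-12) - 12*(-1))/(8²) + 7/4 = -134*(-47 + 1 + 180 - 5 + 36)/(1 + 60 + 12)/64 + 7/4 = -134*165/73/64 + 7/4 = -134*(1/73)*165/64 + 7/4 = -22110/(73*64) + 7/4 = -134*165/4672 + 7/4 = -11055/2336 + 7/4 = -6967/2336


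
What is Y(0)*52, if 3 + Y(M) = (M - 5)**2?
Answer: 1144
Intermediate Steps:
Y(M) = -3 + (-5 + M)**2 (Y(M) = -3 + (M - 5)**2 = -3 + (-5 + M)**2)
Y(0)*52 = (-3 + (-5 + 0)**2)*52 = (-3 + (-5)**2)*52 = (-3 + 25)*52 = 22*52 = 1144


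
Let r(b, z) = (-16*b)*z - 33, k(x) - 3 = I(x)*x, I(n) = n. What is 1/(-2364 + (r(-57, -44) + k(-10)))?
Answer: -1/42422 ≈ -2.3573e-5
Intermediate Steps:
k(x) = 3 + x² (k(x) = 3 + x*x = 3 + x²)
r(b, z) = -33 - 16*b*z (r(b, z) = -16*b*z - 33 = -33 - 16*b*z)
1/(-2364 + (r(-57, -44) + k(-10))) = 1/(-2364 + ((-33 - 16*(-57)*(-44)) + (3 + (-10)²))) = 1/(-2364 + ((-33 - 40128) + (3 + 100))) = 1/(-2364 + (-40161 + 103)) = 1/(-2364 - 40058) = 1/(-42422) = -1/42422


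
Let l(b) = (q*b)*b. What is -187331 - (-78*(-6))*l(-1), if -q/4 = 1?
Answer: -185459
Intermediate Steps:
q = -4 (q = -4*1 = -4)
l(b) = -4*b**2 (l(b) = (-4*b)*b = -4*b**2)
-187331 - (-78*(-6))*l(-1) = -187331 - (-78*(-6))*(-4*(-1)**2) = -187331 - 468*(-4*1) = -187331 - 468*(-4) = -187331 - 1*(-1872) = -187331 + 1872 = -185459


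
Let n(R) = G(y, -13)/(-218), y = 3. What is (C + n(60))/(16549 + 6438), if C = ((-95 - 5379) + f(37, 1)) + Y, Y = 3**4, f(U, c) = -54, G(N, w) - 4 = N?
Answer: -1187453/5011166 ≈ -0.23696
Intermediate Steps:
G(N, w) = 4 + N
n(R) = -7/218 (n(R) = (4 + 3)/(-218) = 7*(-1/218) = -7/218)
Y = 81
C = -5447 (C = ((-95 - 5379) - 54) + 81 = (-5474 - 54) + 81 = -5528 + 81 = -5447)
(C + n(60))/(16549 + 6438) = (-5447 - 7/218)/(16549 + 6438) = -1187453/218/22987 = -1187453/218*1/22987 = -1187453/5011166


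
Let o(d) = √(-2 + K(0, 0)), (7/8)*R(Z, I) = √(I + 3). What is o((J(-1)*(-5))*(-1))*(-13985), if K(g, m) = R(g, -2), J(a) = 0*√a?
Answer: -13985*I*√42/7 ≈ -12948.0*I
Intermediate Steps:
J(a) = 0
R(Z, I) = 8*√(3 + I)/7 (R(Z, I) = 8*√(I + 3)/7 = 8*√(3 + I)/7)
K(g, m) = 8/7 (K(g, m) = 8*√(3 - 2)/7 = 8*√1/7 = (8/7)*1 = 8/7)
o(d) = I*√42/7 (o(d) = √(-2 + 8/7) = √(-6/7) = I*√42/7)
o((J(-1)*(-5))*(-1))*(-13985) = (I*√42/7)*(-13985) = -13985*I*√42/7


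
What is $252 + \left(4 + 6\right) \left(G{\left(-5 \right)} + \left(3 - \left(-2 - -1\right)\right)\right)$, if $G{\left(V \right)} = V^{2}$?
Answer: $542$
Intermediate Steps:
$252 + \left(4 + 6\right) \left(G{\left(-5 \right)} + \left(3 - \left(-2 - -1\right)\right)\right) = 252 + \left(4 + 6\right) \left(\left(-5\right)^{2} + \left(3 - \left(-2 - -1\right)\right)\right) = 252 + 10 \left(25 + \left(3 - \left(-2 + 1\right)\right)\right) = 252 + 10 \left(25 + \left(3 - -1\right)\right) = 252 + 10 \left(25 + \left(3 + 1\right)\right) = 252 + 10 \left(25 + 4\right) = 252 + 10 \cdot 29 = 252 + 290 = 542$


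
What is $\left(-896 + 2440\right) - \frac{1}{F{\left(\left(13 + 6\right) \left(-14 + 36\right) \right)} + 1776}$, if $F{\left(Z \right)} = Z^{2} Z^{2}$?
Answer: $\frac{47135969957887}{30528477952} \approx 1544.0$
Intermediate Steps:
$F{\left(Z \right)} = Z^{4}$
$\left(-896 + 2440\right) - \frac{1}{F{\left(\left(13 + 6\right) \left(-14 + 36\right) \right)} + 1776} = \left(-896 + 2440\right) - \frac{1}{\left(\left(13 + 6\right) \left(-14 + 36\right)\right)^{4} + 1776} = 1544 - \frac{1}{\left(19 \cdot 22\right)^{4} + 1776} = 1544 - \frac{1}{418^{4} + 1776} = 1544 - \frac{1}{30528476176 + 1776} = 1544 - \frac{1}{30528477952} = \frac{47135969957887}{30528477952}$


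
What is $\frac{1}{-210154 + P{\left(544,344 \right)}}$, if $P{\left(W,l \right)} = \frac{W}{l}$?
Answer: $- \frac{43}{9036554} \approx -4.7584 \cdot 10^{-6}$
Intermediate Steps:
$\frac{1}{-210154 + P{\left(544,344 \right)}} = \frac{1}{-210154 + \frac{544}{344}} = \frac{1}{-210154 + 544 \cdot \frac{1}{344}} = \frac{1}{-210154 + \frac{68}{43}} = \frac{1}{- \frac{9036554}{43}} = - \frac{43}{9036554}$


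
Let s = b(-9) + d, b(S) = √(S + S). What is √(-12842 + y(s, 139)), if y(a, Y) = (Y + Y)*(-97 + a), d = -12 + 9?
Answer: √(-40642 + 834*I*√2) ≈ 2.925 + 201.62*I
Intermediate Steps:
b(S) = √2*√S (b(S) = √(2*S) = √2*√S)
d = -3
s = -3 + 3*I*√2 (s = √2*√(-9) - 3 = √2*(3*I) - 3 = 3*I*√2 - 3 = -3 + 3*I*√2 ≈ -3.0 + 4.2426*I)
y(a, Y) = 2*Y*(-97 + a) (y(a, Y) = (2*Y)*(-97 + a) = 2*Y*(-97 + a))
√(-12842 + y(s, 139)) = √(-12842 + 2*139*(-97 + (-3 + 3*I*√2))) = √(-12842 + 2*139*(-100 + 3*I*√2)) = √(-12842 + (-27800 + 834*I*√2)) = √(-40642 + 834*I*√2)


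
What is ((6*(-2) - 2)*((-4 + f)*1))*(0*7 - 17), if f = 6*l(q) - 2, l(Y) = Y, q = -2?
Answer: -4284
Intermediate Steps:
f = -14 (f = 6*(-2) - 2 = -12 - 2 = -14)
((6*(-2) - 2)*((-4 + f)*1))*(0*7 - 17) = ((6*(-2) - 2)*((-4 - 14)*1))*(0*7 - 17) = ((-12 - 2)*(-18*1))*(0 - 17) = -14*(-18)*(-17) = 252*(-17) = -4284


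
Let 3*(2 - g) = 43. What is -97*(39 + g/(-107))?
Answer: -1217932/321 ≈ -3794.2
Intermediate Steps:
g = -37/3 (g = 2 - 1/3*43 = 2 - 43/3 = -37/3 ≈ -12.333)
-97*(39 + g/(-107)) = -97*(39 - 37/3/(-107)) = -97*(39 - 37/3*(-1/107)) = -97*(39 + 37/321) = -97*12556/321 = -1217932/321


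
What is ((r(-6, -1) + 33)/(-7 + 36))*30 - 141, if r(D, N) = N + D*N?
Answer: -2949/29 ≈ -101.69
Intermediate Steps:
((r(-6, -1) + 33)/(-7 + 36))*30 - 141 = ((-(1 - 6) + 33)/(-7 + 36))*30 - 141 = ((-1*(-5) + 33)/29)*30 - 141 = ((5 + 33)*(1/29))*30 - 141 = (38*(1/29))*30 - 141 = (38/29)*30 - 141 = 1140/29 - 141 = -2949/29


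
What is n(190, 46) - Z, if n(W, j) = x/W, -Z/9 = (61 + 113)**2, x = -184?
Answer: 25885888/95 ≈ 2.7248e+5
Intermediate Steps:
Z = -272484 (Z = -9*(61 + 113)**2 = -9*174**2 = -9*30276 = -272484)
n(W, j) = -184/W
n(190, 46) - Z = -184/190 - 1*(-272484) = -184*1/190 + 272484 = -92/95 + 272484 = 25885888/95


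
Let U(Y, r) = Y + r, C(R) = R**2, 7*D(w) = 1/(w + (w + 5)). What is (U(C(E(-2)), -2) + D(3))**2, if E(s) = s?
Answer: 24025/5929 ≈ 4.0521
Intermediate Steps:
D(w) = 1/(7*(5 + 2*w)) (D(w) = 1/(7*(w + (w + 5))) = 1/(7*(w + (5 + w))) = 1/(7*(5 + 2*w)))
(U(C(E(-2)), -2) + D(3))**2 = (((-2)**2 - 2) + 1/(7*(5 + 2*3)))**2 = ((4 - 2) + 1/(7*(5 + 6)))**2 = (2 + (1/7)/11)**2 = (2 + (1/7)*(1/11))**2 = (2 + 1/77)**2 = (155/77)**2 = 24025/5929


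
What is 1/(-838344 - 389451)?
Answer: -1/1227795 ≈ -8.1447e-7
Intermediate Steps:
1/(-838344 - 389451) = 1/(-1227795) = -1/1227795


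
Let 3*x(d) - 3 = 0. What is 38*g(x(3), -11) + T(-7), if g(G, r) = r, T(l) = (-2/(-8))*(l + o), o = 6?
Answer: -1673/4 ≈ -418.25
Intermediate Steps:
x(d) = 1 (x(d) = 1 + (1/3)*0 = 1 + 0 = 1)
T(l) = 3/2 + l/4 (T(l) = (-2/(-8))*(l + 6) = (-2*(-1/8))*(6 + l) = (6 + l)/4 = 3/2 + l/4)
38*g(x(3), -11) + T(-7) = 38*(-11) + (3/2 + (1/4)*(-7)) = -418 + (3/2 - 7/4) = -418 - 1/4 = -1673/4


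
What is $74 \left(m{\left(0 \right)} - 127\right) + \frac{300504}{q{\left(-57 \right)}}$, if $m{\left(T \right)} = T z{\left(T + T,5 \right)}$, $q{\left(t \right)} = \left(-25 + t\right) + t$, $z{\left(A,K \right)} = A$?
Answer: $- \frac{1606826}{139} \approx -11560.0$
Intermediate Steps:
$q{\left(t \right)} = -25 + 2 t$
$m{\left(T \right)} = 2 T^{2}$ ($m{\left(T \right)} = T \left(T + T\right) = T 2 T = 2 T^{2}$)
$74 \left(m{\left(0 \right)} - 127\right) + \frac{300504}{q{\left(-57 \right)}} = 74 \left(2 \cdot 0^{2} - 127\right) + \frac{300504}{-25 + 2 \left(-57\right)} = 74 \left(2 \cdot 0 - 127\right) + \frac{300504}{-25 - 114} = 74 \left(0 - 127\right) + \frac{300504}{-139} = 74 \left(-127\right) + 300504 \left(- \frac{1}{139}\right) = -9398 - \frac{300504}{139} = - \frac{1606826}{139}$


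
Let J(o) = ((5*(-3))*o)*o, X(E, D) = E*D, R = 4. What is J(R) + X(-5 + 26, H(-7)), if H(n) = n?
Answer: -387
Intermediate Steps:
X(E, D) = D*E
J(o) = -15*o² (J(o) = (-15*o)*o = -15*o²)
J(R) + X(-5 + 26, H(-7)) = -15*4² - 7*(-5 + 26) = -15*16 - 7*21 = -240 - 147 = -387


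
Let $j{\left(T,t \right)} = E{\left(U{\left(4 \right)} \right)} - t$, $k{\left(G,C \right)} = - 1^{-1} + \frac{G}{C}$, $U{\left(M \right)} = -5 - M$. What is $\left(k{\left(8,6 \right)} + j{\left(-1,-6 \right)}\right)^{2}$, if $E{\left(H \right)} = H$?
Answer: $\frac{64}{9} \approx 7.1111$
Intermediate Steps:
$k{\left(G,C \right)} = -1 + \frac{G}{C}$ ($k{\left(G,C \right)} = \left(-1\right) 1 + \frac{G}{C} = -1 + \frac{G}{C}$)
$j{\left(T,t \right)} = -9 - t$ ($j{\left(T,t \right)} = \left(-5 - 4\right) - t = -9 - t$)
$\left(k{\left(8,6 \right)} + j{\left(-1,-6 \right)}\right)^{2} = \left(\frac{8 - 6}{6} - 3\right)^{2} = \left(\frac{8 - 6}{6} + \left(-9 + 6\right)\right)^{2} = \left(\frac{1}{6} \cdot 2 - 3\right)^{2} = \left(\frac{1}{3} - 3\right)^{2} = \left(- \frac{8}{3}\right)^{2} = \frac{64}{9}$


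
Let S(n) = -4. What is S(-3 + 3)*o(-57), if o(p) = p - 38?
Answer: 380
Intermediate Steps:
o(p) = -38 + p
S(-3 + 3)*o(-57) = -4*(-38 - 57) = -4*(-95) = 380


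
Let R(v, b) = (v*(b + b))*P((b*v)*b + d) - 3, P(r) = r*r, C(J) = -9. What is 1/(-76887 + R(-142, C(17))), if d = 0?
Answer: 1/338148509334 ≈ 2.9573e-12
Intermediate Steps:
P(r) = r**2
R(v, b) = -3 + 2*b**5*v**3 (R(v, b) = (v*(b + b))*((b*v)*b + 0)**2 - 3 = (v*(2*b))*(v*b**2 + 0)**2 - 3 = (2*b*v)*(v*b**2)**2 - 3 = (2*b*v)*(b**4*v**2) - 3 = 2*b**5*v**3 - 3 = -3 + 2*b**5*v**3)
1/(-76887 + R(-142, C(17))) = 1/(-76887 + (-3 + 2*(-9)**5*(-142)**3)) = 1/(-76887 + (-3 + 2*(-59049)*(-2863288))) = 1/(-76887 + (-3 + 338148586224)) = 1/(-76887 + 338148586221) = 1/338148509334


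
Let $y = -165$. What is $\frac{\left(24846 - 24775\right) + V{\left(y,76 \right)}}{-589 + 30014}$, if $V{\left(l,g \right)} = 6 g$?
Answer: $\frac{527}{29425} \approx 0.01791$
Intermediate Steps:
$\frac{\left(24846 - 24775\right) + V{\left(y,76 \right)}}{-589 + 30014} = \frac{\left(24846 - 24775\right) + 6 \cdot 76}{-589 + 30014} = \frac{71 + 456}{29425} = 527 \cdot \frac{1}{29425} = \frac{527}{29425}$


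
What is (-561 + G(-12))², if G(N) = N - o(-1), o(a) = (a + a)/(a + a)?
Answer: 329476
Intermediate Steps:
o(a) = 1 (o(a) = (2*a)/((2*a)) = (2*a)*(1/(2*a)) = 1)
G(N) = -1 + N (G(N) = N - 1*1 = N - 1 = -1 + N)
(-561 + G(-12))² = (-561 + (-1 - 12))² = (-561 - 13)² = (-574)² = 329476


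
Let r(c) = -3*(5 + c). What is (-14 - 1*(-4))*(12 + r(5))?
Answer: 180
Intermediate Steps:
r(c) = -15 - 3*c
(-14 - 1*(-4))*(12 + r(5)) = (-14 - 1*(-4))*(12 + (-15 - 3*5)) = (-14 + 4)*(12 + (-15 - 15)) = -10*(12 - 30) = -10*(-18) = 180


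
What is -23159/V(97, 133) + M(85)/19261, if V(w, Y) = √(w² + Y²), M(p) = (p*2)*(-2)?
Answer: -20/1133 - 23159*√27098/27098 ≈ -140.70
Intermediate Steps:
M(p) = -4*p (M(p) = (2*p)*(-2) = -4*p)
V(w, Y) = √(Y² + w²)
-23159/V(97, 133) + M(85)/19261 = -23159/√(133² + 97²) - 4*85/19261 = -23159/√(17689 + 9409) - 340*1/19261 = -23159*√27098/27098 - 20/1133 = -20/1133 - 23159*√27098/27098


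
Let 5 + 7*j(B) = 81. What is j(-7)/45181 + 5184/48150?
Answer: 91288196/846014225 ≈ 0.10790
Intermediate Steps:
j(B) = 76/7 (j(B) = -5/7 + (1/7)*81 = -5/7 + 81/7 = 76/7)
j(-7)/45181 + 5184/48150 = (76/7)/45181 + 5184/48150 = (76/7)*(1/45181) + 5184*(1/48150) = 76/316267 + 288/2675 = 91288196/846014225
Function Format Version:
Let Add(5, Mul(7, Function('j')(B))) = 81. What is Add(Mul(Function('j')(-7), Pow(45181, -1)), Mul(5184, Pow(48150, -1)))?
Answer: Rational(91288196, 846014225) ≈ 0.10790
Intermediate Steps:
Function('j')(B) = Rational(76, 7) (Function('j')(B) = Add(Rational(-5, 7), Mul(Rational(1, 7), 81)) = Add(Rational(-5, 7), Rational(81, 7)) = Rational(76, 7))
Add(Mul(Function('j')(-7), Pow(45181, -1)), Mul(5184, Pow(48150, -1))) = Add(Mul(Rational(76, 7), Pow(45181, -1)), Mul(5184, Pow(48150, -1))) = Add(Mul(Rational(76, 7), Rational(1, 45181)), Mul(5184, Rational(1, 48150))) = Add(Rational(76, 316267), Rational(288, 2675)) = Rational(91288196, 846014225)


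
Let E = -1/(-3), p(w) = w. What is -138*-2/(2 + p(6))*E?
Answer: 23/2 ≈ 11.500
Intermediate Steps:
E = ⅓ (E = -1*(-⅓) = ⅓ ≈ 0.33333)
-138*-2/(2 + p(6))*E = -138*-2/(2 + 6)/3 = -138*-2/8/3 = -138*(⅛)*(-2)/3 = -(-69)/(2*3) = -138*(-1/12) = 23/2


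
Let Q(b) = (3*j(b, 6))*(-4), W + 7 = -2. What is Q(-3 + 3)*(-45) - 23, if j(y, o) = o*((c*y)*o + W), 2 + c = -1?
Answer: -29183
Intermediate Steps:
W = -9 (W = -7 - 2 = -9)
c = -3 (c = -2 - 1 = -3)
j(y, o) = o*(-9 - 3*o*y) (j(y, o) = o*((-3*y)*o - 9) = o*(-3*o*y - 9) = o*(-9 - 3*o*y))
Q(b) = 648 + 1296*b (Q(b) = (3*(-3*6*(3 + 6*b)))*(-4) = (3*(-54 - 108*b))*(-4) = (-162 - 324*b)*(-4) = 648 + 1296*b)
Q(-3 + 3)*(-45) - 23 = (648 + 1296*(-3 + 3))*(-45) - 23 = (648 + 1296*0)*(-45) - 23 = (648 + 0)*(-45) - 23 = 648*(-45) - 23 = -29160 - 23 = -29183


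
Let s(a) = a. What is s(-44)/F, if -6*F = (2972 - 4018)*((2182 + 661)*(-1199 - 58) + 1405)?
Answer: 66/934142329 ≈ 7.0653e-8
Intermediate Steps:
F = -1868284658/3 (F = -(2972 - 4018)*((2182 + 661)*(-1199 - 58) + 1405)/6 = -(-523)*(2843*(-1257) + 1405)/3 = -(-523)*(-3573651 + 1405)/3 = -(-523)*(-3572246)/3 = -1/6*3736569316 = -1868284658/3 ≈ -6.2276e+8)
s(-44)/F = -44/(-1868284658/3) = -44*(-3/1868284658) = 66/934142329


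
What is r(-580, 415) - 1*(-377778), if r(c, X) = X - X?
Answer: 377778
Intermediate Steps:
r(c, X) = 0
r(-580, 415) - 1*(-377778) = 0 - 1*(-377778) = 0 + 377778 = 377778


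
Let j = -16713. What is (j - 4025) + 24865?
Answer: 4127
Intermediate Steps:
(j - 4025) + 24865 = (-16713 - 4025) + 24865 = -20738 + 24865 = 4127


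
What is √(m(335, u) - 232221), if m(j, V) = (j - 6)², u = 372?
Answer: 2*I*√30995 ≈ 352.11*I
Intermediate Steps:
m(j, V) = (-6 + j)²
√(m(335, u) - 232221) = √((-6 + 335)² - 232221) = √(329² - 232221) = √(108241 - 232221) = √(-123980) = 2*I*√30995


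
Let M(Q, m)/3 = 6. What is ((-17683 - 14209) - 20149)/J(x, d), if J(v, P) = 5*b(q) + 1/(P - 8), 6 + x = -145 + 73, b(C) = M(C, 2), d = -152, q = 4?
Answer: -756960/1309 ≈ -578.27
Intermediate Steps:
M(Q, m) = 18 (M(Q, m) = 3*6 = 18)
b(C) = 18
x = -78 (x = -6 + (-145 + 73) = -6 - 72 = -78)
J(v, P) = 90 + 1/(-8 + P) (J(v, P) = 5*18 + 1/(P - 8) = 90 + 1/(-8 + P))
((-17683 - 14209) - 20149)/J(x, d) = ((-17683 - 14209) - 20149)/(((-719 + 90*(-152))/(-8 - 152))) = (-31892 - 20149)/(((-719 - 13680)/(-160))) = -52041/((-1/160*(-14399))) = -52041/14399/160 = -52041*160/14399 = -756960/1309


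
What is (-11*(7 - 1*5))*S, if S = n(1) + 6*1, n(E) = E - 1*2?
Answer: -110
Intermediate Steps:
n(E) = -2 + E (n(E) = E - 2 = -2 + E)
S = 5 (S = (-2 + 1) + 6*1 = -1 + 6 = 5)
(-11*(7 - 1*5))*S = -11*(7 - 1*5)*5 = -11*(7 - 5)*5 = -11*2*5 = -22*5 = -110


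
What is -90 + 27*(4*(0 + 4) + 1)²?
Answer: 7713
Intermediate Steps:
-90 + 27*(4*(0 + 4) + 1)² = -90 + 27*(4*4 + 1)² = -90 + 27*(16 + 1)² = -90 + 27*17² = -90 + 27*289 = -90 + 7803 = 7713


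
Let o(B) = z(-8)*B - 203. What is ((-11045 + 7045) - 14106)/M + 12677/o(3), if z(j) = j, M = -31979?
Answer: -401287721/7259233 ≈ -55.280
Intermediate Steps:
o(B) = -203 - 8*B (o(B) = -8*B - 203 = -203 - 8*B)
((-11045 + 7045) - 14106)/M + 12677/o(3) = ((-11045 + 7045) - 14106)/(-31979) + 12677/(-203 - 8*3) = (-4000 - 14106)*(-1/31979) + 12677/(-203 - 24) = -18106*(-1/31979) + 12677/(-227) = 18106/31979 + 12677*(-1/227) = 18106/31979 - 12677/227 = -401287721/7259233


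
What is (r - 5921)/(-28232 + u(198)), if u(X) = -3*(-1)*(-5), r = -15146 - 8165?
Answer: 29232/28247 ≈ 1.0349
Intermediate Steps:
r = -23311
u(X) = -15 (u(X) = 3*(-5) = -15)
(r - 5921)/(-28232 + u(198)) = (-23311 - 5921)/(-28232 - 15) = -29232/(-28247) = -29232*(-1/28247) = 29232/28247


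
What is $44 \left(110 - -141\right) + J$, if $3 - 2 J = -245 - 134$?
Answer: $11235$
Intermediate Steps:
$J = 191$ ($J = \frac{3}{2} - \frac{-245 - 134}{2} = \frac{3}{2} - - \frac{379}{2} = \frac{3}{2} + \frac{379}{2} = 191$)
$44 \left(110 - -141\right) + J = 44 \left(110 - -141\right) + 191 = 44 \left(110 + 141\right) + 191 = 44 \cdot 251 + 191 = 11044 + 191 = 11235$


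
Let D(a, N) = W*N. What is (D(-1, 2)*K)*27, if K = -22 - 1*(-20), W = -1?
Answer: 108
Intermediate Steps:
D(a, N) = -N
K = -2 (K = -22 + 20 = -2)
(D(-1, 2)*K)*27 = (-1*2*(-2))*27 = -2*(-2)*27 = 4*27 = 108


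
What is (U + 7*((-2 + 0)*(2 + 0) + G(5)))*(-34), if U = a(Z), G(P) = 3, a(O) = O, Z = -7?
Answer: 476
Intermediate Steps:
U = -7
(U + 7*((-2 + 0)*(2 + 0) + G(5)))*(-34) = (-7 + 7*((-2 + 0)*(2 + 0) + 3))*(-34) = (-7 + 7*(-2*2 + 3))*(-34) = (-7 + 7*(-4 + 3))*(-34) = (-7 + 7*(-1))*(-34) = (-7 - 7)*(-34) = -14*(-34) = 476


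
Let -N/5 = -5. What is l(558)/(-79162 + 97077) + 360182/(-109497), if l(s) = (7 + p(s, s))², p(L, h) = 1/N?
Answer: -4029521052178/1226024221875 ≈ -3.2867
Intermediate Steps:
N = 25 (N = -5*(-5) = 25)
p(L, h) = 1/25
l(s) = 30976/625 (l(s) = (7 + 1/25)² = (176/25)² = 30976/625)
l(558)/(-79162 + 97077) + 360182/(-109497) = 30976/(625*(-79162 + 97077)) + 360182/(-109497) = (30976/625)/17915 + 360182*(-1/109497) = (30976/625)*(1/17915) - 360182/109497 = 30976/11196875 - 360182/109497 = -4029521052178/1226024221875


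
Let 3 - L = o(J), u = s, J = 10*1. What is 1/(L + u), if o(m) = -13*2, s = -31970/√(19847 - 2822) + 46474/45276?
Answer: -3493060446414/6879049660758661 - 1092263669112*√681/6879049660758661 ≈ -0.0046513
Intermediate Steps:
J = 10
s = 23237/22638 - 6394*√681/681 (s = -31970*√681/3405 + 46474*(1/45276) = -31970*√681/3405 + 23237/22638 = -6394*√681/681 + 23237/22638 = 23237/22638 - 6394*√681/681 ≈ -243.99)
u = 23237/22638 - 6394*√681/681 ≈ -243.99
o(m) = -26
L = 29 (L = 3 - 1*(-26) = 3 + 26 = 29)
1/(L + u) = 1/(29 + (23237/22638 - 6394*√681/681)) = 1/(679739/22638 - 6394*√681/681)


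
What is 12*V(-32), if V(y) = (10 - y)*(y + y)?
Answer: -32256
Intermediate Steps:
V(y) = 2*y*(10 - y) (V(y) = (10 - y)*(2*y) = 2*y*(10 - y))
12*V(-32) = 12*(2*(-32)*(10 - 1*(-32))) = 12*(2*(-32)*(10 + 32)) = 12*(2*(-32)*42) = 12*(-2688) = -32256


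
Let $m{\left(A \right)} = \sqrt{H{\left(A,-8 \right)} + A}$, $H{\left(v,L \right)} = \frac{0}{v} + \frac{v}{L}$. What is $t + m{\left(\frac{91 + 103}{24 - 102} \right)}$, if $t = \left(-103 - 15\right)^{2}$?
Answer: $13924 + \frac{i \sqrt{52962}}{156} \approx 13924.0 + 1.4752 i$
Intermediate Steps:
$H{\left(v,L \right)} = \frac{v}{L}$ ($H{\left(v,L \right)} = 0 + \frac{v}{L} = \frac{v}{L}$)
$m{\left(A \right)} = \frac{\sqrt{14} \sqrt{A}}{4}$ ($m{\left(A \right)} = \sqrt{\frac{A}{-8} + A} = \sqrt{A \left(- \frac{1}{8}\right) + A} = \sqrt{- \frac{A}{8} + A} = \sqrt{\frac{7 A}{8}} = \frac{\sqrt{14} \sqrt{A}}{4}$)
$t = 13924$ ($t = \left(-118\right)^{2} = 13924$)
$t + m{\left(\frac{91 + 103}{24 - 102} \right)} = 13924 + \frac{\sqrt{14} \sqrt{\frac{91 + 103}{24 - 102}}}{4} = 13924 + \frac{\sqrt{14} \sqrt{\frac{194}{-78}}}{4} = 13924 + \frac{\sqrt{14} \sqrt{194 \left(- \frac{1}{78}\right)}}{4} = 13924 + \frac{\sqrt{14} \sqrt{- \frac{97}{39}}}{4} = 13924 + \frac{\sqrt{14} \frac{i \sqrt{3783}}{39}}{4} = 13924 + \frac{i \sqrt{52962}}{156}$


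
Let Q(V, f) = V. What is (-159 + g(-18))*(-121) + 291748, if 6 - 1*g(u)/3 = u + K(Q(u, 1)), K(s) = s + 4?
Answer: 297193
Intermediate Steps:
K(s) = 4 + s
g(u) = 6 - 6*u (g(u) = 18 - 3*(u + (4 + u)) = 18 - 3*(4 + 2*u) = 18 + (-12 - 6*u) = 6 - 6*u)
(-159 + g(-18))*(-121) + 291748 = (-159 + (6 - 6*(-18)))*(-121) + 291748 = (-159 + (6 + 108))*(-121) + 291748 = (-159 + 114)*(-121) + 291748 = -45*(-121) + 291748 = 5445 + 291748 = 297193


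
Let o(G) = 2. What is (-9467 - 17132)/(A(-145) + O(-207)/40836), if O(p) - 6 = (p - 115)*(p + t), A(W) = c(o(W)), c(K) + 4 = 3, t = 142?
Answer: 271549191/4975 ≈ 54583.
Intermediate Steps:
c(K) = -1 (c(K) = -4 + 3 = -1)
A(W) = -1
O(p) = 6 + (-115 + p)*(142 + p) (O(p) = 6 + (p - 115)*(p + 142) = 6 + (-115 + p)*(142 + p))
(-9467 - 17132)/(A(-145) + O(-207)/40836) = (-9467 - 17132)/(-1 + (-16324 + (-207)² + 27*(-207))/40836) = -26599/(-1 + (-16324 + 42849 - 5589)*(1/40836)) = -26599/(-1 + 20936*(1/40836)) = -26599/(-1 + 5234/10209) = -26599/(-4975/10209) = -26599*(-10209/4975) = 271549191/4975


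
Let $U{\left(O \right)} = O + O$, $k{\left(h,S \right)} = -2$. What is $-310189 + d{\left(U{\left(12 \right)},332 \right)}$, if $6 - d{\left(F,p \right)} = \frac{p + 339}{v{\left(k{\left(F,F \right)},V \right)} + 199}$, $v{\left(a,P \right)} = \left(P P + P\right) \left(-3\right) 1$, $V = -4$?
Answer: $- \frac{50560500}{163} \approx -3.1019 \cdot 10^{5}$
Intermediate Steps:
$U{\left(O \right)} = 2 O$
$v{\left(a,P \right)} = - 3 P - 3 P^{2}$ ($v{\left(a,P \right)} = \left(P^{2} + P\right) \left(-3\right) 1 = \left(P + P^{2}\right) \left(-3\right) 1 = \left(- 3 P - 3 P^{2}\right) 1 = - 3 P - 3 P^{2}$)
$d{\left(F,p \right)} = \frac{639}{163} - \frac{p}{163}$ ($d{\left(F,p \right)} = 6 - \frac{p + 339}{\left(-3\right) \left(-4\right) \left(1 - 4\right) + 199} = 6 - \frac{339 + p}{\left(-3\right) \left(-4\right) \left(-3\right) + 199} = 6 - \frac{339 + p}{-36 + 199} = 6 - \frac{339 + p}{163} = 6 - \left(339 + p\right) \frac{1}{163} = 6 - \left(\frac{339}{163} + \frac{p}{163}\right) = \frac{639}{163} - \frac{p}{163}$)
$-310189 + d{\left(U{\left(12 \right)},332 \right)} = -310189 + \left(\frac{639}{163} - \frac{332}{163}\right) = -310189 + \frac{307}{163} = - \frac{50560500}{163}$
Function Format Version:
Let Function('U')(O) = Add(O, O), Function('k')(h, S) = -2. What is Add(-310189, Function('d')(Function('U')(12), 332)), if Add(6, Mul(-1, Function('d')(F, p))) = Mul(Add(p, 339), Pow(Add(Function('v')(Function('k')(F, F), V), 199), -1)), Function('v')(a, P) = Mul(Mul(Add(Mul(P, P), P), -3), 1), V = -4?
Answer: Rational(-50560500, 163) ≈ -3.1019e+5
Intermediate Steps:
Function('U')(O) = Mul(2, O)
Function('v')(a, P) = Add(Mul(-3, P), Mul(-3, Pow(P, 2))) (Function('v')(a, P) = Mul(Mul(Add(Pow(P, 2), P), -3), 1) = Mul(Mul(Add(P, Pow(P, 2)), -3), 1) = Mul(Add(Mul(-3, P), Mul(-3, Pow(P, 2))), 1) = Add(Mul(-3, P), Mul(-3, Pow(P, 2))))
Function('d')(F, p) = Add(Rational(639, 163), Mul(Rational(-1, 163), p)) (Function('d')(F, p) = Add(6, Mul(-1, Mul(Add(p, 339), Pow(Add(Mul(-3, -4, Add(1, -4)), 199), -1)))) = Add(6, Mul(-1, Mul(Add(339, p), Pow(Add(Mul(-3, -4, -3), 199), -1)))) = Add(6, Mul(-1, Mul(Add(339, p), Pow(Add(-36, 199), -1)))) = Add(6, Mul(-1, Mul(Add(339, p), Pow(163, -1)))) = Add(6, Mul(-1, Mul(Add(339, p), Rational(1, 163)))) = Add(6, Mul(-1, Add(Rational(339, 163), Mul(Rational(1, 163), p)))) = Add(6, Add(Rational(-339, 163), Mul(Rational(-1, 163), p))) = Add(Rational(639, 163), Mul(Rational(-1, 163), p)))
Add(-310189, Function('d')(Function('U')(12), 332)) = Add(-310189, Add(Rational(639, 163), Mul(Rational(-1, 163), 332))) = Add(-310189, Add(Rational(639, 163), Rational(-332, 163))) = Add(-310189, Rational(307, 163)) = Rational(-50560500, 163)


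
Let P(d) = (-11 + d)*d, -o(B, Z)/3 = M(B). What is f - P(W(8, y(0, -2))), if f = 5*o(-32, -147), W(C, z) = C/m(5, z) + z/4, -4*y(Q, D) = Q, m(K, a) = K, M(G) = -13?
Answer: 5251/25 ≈ 210.04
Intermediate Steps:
y(Q, D) = -Q/4
W(C, z) = z/4 + C/5 (W(C, z) = C/5 + z/4 = z/4 + C/5)
o(B, Z) = 39 (o(B, Z) = -3*(-13) = 39)
P(d) = d*(-11 + d)
f = 195 (f = 5*39 = 195)
f - P(W(8, y(0, -2))) = 195 - ((-1/4*0)/4 + (1/5)*8)*(-11 + ((-1/4*0)/4 + (1/5)*8)) = 195 - ((1/4)*0 + 8/5)*(-11 + ((1/4)*0 + 8/5)) = 195 - (0 + 8/5)*(-11 + (0 + 8/5)) = 195 - 8*(-11 + 8/5)/5 = 195 - 8*(-47)/(5*5) = 195 - 1*(-376/25) = 195 + 376/25 = 5251/25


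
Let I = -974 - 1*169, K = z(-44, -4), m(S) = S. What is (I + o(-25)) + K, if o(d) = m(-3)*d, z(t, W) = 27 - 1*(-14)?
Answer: -1027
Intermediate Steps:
z(t, W) = 41 (z(t, W) = 27 + 14 = 41)
o(d) = -3*d
K = 41
I = -1143 (I = -974 - 169 = -1143)
(I + o(-25)) + K = (-1143 - 3*(-25)) + 41 = (-1143 + 75) + 41 = -1068 + 41 = -1027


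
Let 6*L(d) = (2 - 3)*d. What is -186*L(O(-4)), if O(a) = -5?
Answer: -155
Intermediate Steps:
L(d) = -d/6 (L(d) = ((2 - 3)*d)/6 = (-d)/6 = -d/6)
-186*L(O(-4)) = -(-31)*(-5) = -186*5/6 = -155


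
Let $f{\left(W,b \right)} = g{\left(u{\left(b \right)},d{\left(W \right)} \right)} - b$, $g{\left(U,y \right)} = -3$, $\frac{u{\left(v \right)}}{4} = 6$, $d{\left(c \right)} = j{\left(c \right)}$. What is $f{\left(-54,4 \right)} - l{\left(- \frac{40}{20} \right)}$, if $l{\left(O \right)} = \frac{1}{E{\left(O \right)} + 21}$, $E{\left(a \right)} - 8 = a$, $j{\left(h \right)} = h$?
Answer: $- \frac{190}{27} \approx -7.037$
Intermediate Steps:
$d{\left(c \right)} = c$
$u{\left(v \right)} = 24$ ($u{\left(v \right)} = 4 \cdot 6 = 24$)
$E{\left(a \right)} = 8 + a$
$f{\left(W,b \right)} = -3 - b$
$l{\left(O \right)} = \frac{1}{29 + O}$ ($l{\left(O \right)} = \frac{1}{\left(8 + O\right) + 21} = \frac{1}{29 + O}$)
$f{\left(-54,4 \right)} - l{\left(- \frac{40}{20} \right)} = \left(-3 - 4\right) - \frac{1}{29 - \frac{40}{20}} = \left(-3 - 4\right) - \frac{1}{29 - 2} = -7 - \frac{1}{29 - 2} = -7 - \frac{1}{27} = - \frac{190}{27}$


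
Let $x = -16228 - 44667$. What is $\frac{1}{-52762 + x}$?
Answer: $- \frac{1}{113657} \approx -8.7984 \cdot 10^{-6}$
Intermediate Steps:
$x = -60895$
$\frac{1}{-52762 + x} = \frac{1}{-52762 - 60895} = \frac{1}{-113657} = - \frac{1}{113657}$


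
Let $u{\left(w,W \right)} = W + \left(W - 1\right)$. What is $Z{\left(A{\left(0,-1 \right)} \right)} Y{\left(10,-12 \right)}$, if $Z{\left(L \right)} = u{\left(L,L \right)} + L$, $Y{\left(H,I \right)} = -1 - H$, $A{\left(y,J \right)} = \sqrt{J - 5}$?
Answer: $11 - 33 i \sqrt{6} \approx 11.0 - 80.833 i$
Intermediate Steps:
$A{\left(y,J \right)} = \sqrt{-5 + J}$
$u{\left(w,W \right)} = -1 + 2 W$ ($u{\left(w,W \right)} = W + \left(-1 + W\right) = -1 + 2 W$)
$Z{\left(L \right)} = -1 + 3 L$ ($Z{\left(L \right)} = \left(-1 + 2 L\right) + L = -1 + 3 L$)
$Z{\left(A{\left(0,-1 \right)} \right)} Y{\left(10,-12 \right)} = \left(-1 + 3 \sqrt{-5 - 1}\right) \left(-1 - 10\right) = \left(-1 + 3 \sqrt{-6}\right) \left(-1 - 10\right) = \left(-1 + 3 i \sqrt{6}\right) \left(-11\right) = 11 - 33 i \sqrt{6}$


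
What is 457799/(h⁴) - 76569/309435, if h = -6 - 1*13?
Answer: 43893494972/13441959545 ≈ 3.2654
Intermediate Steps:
h = -19 (h = -6 - 13 = -19)
457799/(h⁴) - 76569/309435 = 457799/((-19)⁴) - 76569/309435 = 457799/130321 - 76569*1/309435 = 457799*(1/130321) - 25523/103145 = 457799/130321 - 25523/103145 = 43893494972/13441959545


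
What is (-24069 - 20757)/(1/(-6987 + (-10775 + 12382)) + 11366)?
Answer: -241163880/61149079 ≈ -3.9439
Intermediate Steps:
(-24069 - 20757)/(1/(-6987 + (-10775 + 12382)) + 11366) = -44826/(1/(-6987 + 1607) + 11366) = -44826/(1/(-5380) + 11366) = -44826/(-1/5380 + 11366) = -44826/61149079/5380 = -44826*5380/61149079 = -241163880/61149079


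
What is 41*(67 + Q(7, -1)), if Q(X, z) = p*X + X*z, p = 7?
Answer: 4469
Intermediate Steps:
Q(X, z) = 7*X + X*z
41*(67 + Q(7, -1)) = 41*(67 + 7*(7 - 1)) = 41*(67 + 7*6) = 41*(67 + 42) = 41*109 = 4469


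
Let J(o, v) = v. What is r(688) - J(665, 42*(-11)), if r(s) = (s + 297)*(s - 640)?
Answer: 47742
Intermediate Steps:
r(s) = (-640 + s)*(297 + s) (r(s) = (297 + s)*(-640 + s) = (-640 + s)*(297 + s))
r(688) - J(665, 42*(-11)) = (-190080 + 688² - 343*688) - 42*(-11) = (-190080 + 473344 - 235984) - 1*(-462) = 47280 + 462 = 47742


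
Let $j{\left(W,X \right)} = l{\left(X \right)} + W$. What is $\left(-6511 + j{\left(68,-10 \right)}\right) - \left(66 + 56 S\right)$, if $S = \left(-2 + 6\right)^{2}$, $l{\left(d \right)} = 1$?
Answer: $-7404$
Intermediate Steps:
$S = 16$ ($S = 4^{2} = 16$)
$j{\left(W,X \right)} = 1 + W$
$\left(-6511 + j{\left(68,-10 \right)}\right) - \left(66 + 56 S\right) = \left(-6511 + \left(1 + 68\right)\right) - 962 = \left(-6511 + 69\right) - 962 = -6442 - 962 = -7404$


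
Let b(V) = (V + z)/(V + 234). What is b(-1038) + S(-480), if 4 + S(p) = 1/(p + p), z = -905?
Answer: -507/320 ≈ -1.5844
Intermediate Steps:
S(p) = -4 + 1/(2*p) (S(p) = -4 + 1/(p + p) = -4 + 1/(2*p))
b(V) = (-905 + V)/(234 + V) (b(V) = (V - 905)/(V + 234) = (-905 + V)/(234 + V))
b(-1038) + S(-480) = (-905 - 1038)/(234 - 1038) + (-4 + (½)/(-480)) = -1943/(-804) + (-4 + (½)*(-1/480)) = -1/804*(-1943) + (-4 - 1/960) = 29/12 - 3841/960 = -507/320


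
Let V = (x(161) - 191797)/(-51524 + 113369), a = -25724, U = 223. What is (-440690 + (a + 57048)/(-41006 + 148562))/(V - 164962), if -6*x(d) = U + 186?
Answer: 77141583319290/28876710608387 ≈ 2.6714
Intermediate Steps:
x(d) = -409/6 (x(d) = -(223 + 186)/6 = -⅙*409 = -409/6)
V = -60589/19530 (V = (-409/6 - 191797)/(-51524 + 113369) = -1151191/6/61845 = -1151191/6*1/61845 = -60589/19530 ≈ -3.1024)
(-440690 + (a + 57048)/(-41006 + 148562))/(V - 164962) = (-440690 + (-25724 + 57048)/(-41006 + 148562))/(-60589/19530 - 164962) = (-440690 + 31324/107556)/(-3221768449/19530) = (-440690 + 31324*(1/107556))*(-19530/3221768449) = (-440690 + 7831/26889)*(-19530/3221768449) = -11849705579/26889*(-19530/3221768449) = 77141583319290/28876710608387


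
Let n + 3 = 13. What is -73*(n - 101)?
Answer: 6643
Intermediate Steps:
n = 10 (n = -3 + 13 = 10)
-73*(n - 101) = -73*(10 - 101) = -73*(-91) = 6643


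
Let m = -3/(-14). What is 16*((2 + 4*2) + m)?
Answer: 1144/7 ≈ 163.43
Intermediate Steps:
m = 3/14 (m = -3*(-1/14) = 3/14 ≈ 0.21429)
16*((2 + 4*2) + m) = 16*((2 + 4*2) + 3/14) = 16*((2 + 8) + 3/14) = 16*(10 + 3/14) = 16*(143/14) = 1144/7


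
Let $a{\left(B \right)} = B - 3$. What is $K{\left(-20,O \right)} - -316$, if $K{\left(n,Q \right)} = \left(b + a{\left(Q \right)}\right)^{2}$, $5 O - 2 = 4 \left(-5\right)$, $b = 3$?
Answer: $\frac{8224}{25} \approx 328.96$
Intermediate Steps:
$a{\left(B \right)} = -3 + B$
$O = - \frac{18}{5}$ ($O = \frac{2}{5} + \frac{4 \left(-5\right)}{5} = \frac{2}{5} + \frac{1}{5} \left(-20\right) = \frac{2}{5} - 4 = - \frac{18}{5} \approx -3.6$)
$K{\left(n,Q \right)} = Q^{2}$ ($K{\left(n,Q \right)} = \left(3 + \left(-3 + Q\right)\right)^{2} = Q^{2}$)
$K{\left(-20,O \right)} - -316 = \left(- \frac{18}{5}\right)^{2} - -316 = \frac{324}{25} + 316 = \frac{8224}{25}$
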